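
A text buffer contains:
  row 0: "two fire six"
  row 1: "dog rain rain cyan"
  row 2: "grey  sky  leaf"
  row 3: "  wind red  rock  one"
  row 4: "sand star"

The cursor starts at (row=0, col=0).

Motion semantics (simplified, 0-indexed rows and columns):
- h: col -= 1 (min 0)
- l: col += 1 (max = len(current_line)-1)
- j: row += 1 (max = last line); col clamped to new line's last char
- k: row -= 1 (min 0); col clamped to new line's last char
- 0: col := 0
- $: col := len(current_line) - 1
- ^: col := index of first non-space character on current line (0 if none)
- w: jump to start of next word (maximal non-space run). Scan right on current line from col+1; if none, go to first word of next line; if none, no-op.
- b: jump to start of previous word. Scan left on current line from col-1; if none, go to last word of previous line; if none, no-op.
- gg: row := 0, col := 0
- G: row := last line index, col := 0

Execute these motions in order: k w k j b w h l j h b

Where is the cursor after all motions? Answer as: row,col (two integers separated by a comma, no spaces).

After 1 (k): row=0 col=0 char='t'
After 2 (w): row=0 col=4 char='f'
After 3 (k): row=0 col=4 char='f'
After 4 (j): row=1 col=4 char='r'
After 5 (b): row=1 col=0 char='d'
After 6 (w): row=1 col=4 char='r'
After 7 (h): row=1 col=3 char='_'
After 8 (l): row=1 col=4 char='r'
After 9 (j): row=2 col=4 char='_'
After 10 (h): row=2 col=3 char='y'
After 11 (b): row=2 col=0 char='g'

Answer: 2,0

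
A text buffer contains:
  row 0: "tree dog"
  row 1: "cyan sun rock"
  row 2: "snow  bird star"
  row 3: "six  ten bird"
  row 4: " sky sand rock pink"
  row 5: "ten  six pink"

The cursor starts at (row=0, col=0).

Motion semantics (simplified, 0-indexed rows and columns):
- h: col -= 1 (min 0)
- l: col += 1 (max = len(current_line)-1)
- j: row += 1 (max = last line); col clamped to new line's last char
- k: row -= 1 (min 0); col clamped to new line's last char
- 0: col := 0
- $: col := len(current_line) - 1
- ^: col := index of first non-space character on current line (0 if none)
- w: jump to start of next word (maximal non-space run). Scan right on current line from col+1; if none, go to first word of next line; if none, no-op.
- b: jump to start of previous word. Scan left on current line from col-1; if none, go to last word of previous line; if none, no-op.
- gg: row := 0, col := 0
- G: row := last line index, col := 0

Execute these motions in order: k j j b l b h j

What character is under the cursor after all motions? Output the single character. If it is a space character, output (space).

After 1 (k): row=0 col=0 char='t'
After 2 (j): row=1 col=0 char='c'
After 3 (j): row=2 col=0 char='s'
After 4 (b): row=1 col=9 char='r'
After 5 (l): row=1 col=10 char='o'
After 6 (b): row=1 col=9 char='r'
After 7 (h): row=1 col=8 char='_'
After 8 (j): row=2 col=8 char='r'

Answer: r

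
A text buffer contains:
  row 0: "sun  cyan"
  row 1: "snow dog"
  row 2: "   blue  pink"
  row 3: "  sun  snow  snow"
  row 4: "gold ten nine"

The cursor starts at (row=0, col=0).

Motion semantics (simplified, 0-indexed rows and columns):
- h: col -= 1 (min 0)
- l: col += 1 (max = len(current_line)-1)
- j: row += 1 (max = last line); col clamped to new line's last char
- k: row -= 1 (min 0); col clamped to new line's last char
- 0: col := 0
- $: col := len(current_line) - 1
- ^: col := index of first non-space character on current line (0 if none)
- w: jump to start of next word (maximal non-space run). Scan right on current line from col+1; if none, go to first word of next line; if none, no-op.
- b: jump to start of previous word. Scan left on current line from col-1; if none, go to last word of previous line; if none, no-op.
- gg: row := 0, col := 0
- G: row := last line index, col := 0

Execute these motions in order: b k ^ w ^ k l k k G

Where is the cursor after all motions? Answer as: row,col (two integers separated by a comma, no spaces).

Answer: 4,0

Derivation:
After 1 (b): row=0 col=0 char='s'
After 2 (k): row=0 col=0 char='s'
After 3 (^): row=0 col=0 char='s'
After 4 (w): row=0 col=5 char='c'
After 5 (^): row=0 col=0 char='s'
After 6 (k): row=0 col=0 char='s'
After 7 (l): row=0 col=1 char='u'
After 8 (k): row=0 col=1 char='u'
After 9 (k): row=0 col=1 char='u'
After 10 (G): row=4 col=0 char='g'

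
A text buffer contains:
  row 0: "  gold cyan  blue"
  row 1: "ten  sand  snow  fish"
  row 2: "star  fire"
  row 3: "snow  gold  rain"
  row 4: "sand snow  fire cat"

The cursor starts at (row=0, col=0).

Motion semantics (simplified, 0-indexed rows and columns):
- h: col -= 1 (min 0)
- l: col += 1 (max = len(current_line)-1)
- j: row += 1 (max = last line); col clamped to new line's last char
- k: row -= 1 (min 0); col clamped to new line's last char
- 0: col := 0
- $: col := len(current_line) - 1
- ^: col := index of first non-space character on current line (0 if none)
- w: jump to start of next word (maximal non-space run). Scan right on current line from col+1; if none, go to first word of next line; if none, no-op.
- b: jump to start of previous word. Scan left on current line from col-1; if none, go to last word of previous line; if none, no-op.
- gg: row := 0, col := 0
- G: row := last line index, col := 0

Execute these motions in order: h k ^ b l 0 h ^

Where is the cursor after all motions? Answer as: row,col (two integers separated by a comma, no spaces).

Answer: 0,2

Derivation:
After 1 (h): row=0 col=0 char='_'
After 2 (k): row=0 col=0 char='_'
After 3 (^): row=0 col=2 char='g'
After 4 (b): row=0 col=2 char='g'
After 5 (l): row=0 col=3 char='o'
After 6 (0): row=0 col=0 char='_'
After 7 (h): row=0 col=0 char='_'
After 8 (^): row=0 col=2 char='g'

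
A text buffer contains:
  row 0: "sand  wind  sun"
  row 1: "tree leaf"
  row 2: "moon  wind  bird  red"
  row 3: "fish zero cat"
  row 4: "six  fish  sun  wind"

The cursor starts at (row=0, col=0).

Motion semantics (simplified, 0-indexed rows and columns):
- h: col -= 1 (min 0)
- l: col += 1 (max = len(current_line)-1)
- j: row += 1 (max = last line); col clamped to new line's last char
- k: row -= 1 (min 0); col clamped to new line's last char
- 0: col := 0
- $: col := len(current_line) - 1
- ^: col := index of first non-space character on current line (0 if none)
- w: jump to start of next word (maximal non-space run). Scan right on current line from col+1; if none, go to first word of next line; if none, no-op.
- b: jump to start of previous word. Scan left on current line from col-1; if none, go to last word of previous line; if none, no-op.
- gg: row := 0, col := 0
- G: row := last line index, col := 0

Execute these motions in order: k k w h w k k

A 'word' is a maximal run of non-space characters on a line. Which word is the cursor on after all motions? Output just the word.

Answer: wind

Derivation:
After 1 (k): row=0 col=0 char='s'
After 2 (k): row=0 col=0 char='s'
After 3 (w): row=0 col=6 char='w'
After 4 (h): row=0 col=5 char='_'
After 5 (w): row=0 col=6 char='w'
After 6 (k): row=0 col=6 char='w'
After 7 (k): row=0 col=6 char='w'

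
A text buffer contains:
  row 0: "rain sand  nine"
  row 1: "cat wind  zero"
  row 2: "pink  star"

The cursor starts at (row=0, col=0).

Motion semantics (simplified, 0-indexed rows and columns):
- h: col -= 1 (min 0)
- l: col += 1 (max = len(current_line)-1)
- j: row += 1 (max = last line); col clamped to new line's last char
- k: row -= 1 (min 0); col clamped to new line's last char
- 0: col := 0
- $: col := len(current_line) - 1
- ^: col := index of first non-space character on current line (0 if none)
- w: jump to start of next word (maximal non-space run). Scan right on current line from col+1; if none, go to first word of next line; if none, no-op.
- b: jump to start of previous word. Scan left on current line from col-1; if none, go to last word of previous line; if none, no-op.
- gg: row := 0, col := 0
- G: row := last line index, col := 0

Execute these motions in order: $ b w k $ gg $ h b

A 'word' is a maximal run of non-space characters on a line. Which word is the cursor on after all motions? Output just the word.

Answer: nine

Derivation:
After 1 ($): row=0 col=14 char='e'
After 2 (b): row=0 col=11 char='n'
After 3 (w): row=1 col=0 char='c'
After 4 (k): row=0 col=0 char='r'
After 5 ($): row=0 col=14 char='e'
After 6 (gg): row=0 col=0 char='r'
After 7 ($): row=0 col=14 char='e'
After 8 (h): row=0 col=13 char='n'
After 9 (b): row=0 col=11 char='n'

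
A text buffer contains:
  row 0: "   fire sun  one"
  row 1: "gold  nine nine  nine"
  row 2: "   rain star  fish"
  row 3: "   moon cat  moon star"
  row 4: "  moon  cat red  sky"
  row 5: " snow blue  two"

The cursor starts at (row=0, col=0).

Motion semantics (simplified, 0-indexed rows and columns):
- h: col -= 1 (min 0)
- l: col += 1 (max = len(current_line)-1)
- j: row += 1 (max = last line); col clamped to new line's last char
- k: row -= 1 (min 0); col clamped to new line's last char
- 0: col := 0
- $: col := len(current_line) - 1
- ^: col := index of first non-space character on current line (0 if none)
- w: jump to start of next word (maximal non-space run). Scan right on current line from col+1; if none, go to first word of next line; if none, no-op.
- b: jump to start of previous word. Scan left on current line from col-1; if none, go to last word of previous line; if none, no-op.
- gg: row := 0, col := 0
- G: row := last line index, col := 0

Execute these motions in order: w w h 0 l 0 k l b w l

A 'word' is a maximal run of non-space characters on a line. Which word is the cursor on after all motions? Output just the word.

Answer: fire

Derivation:
After 1 (w): row=0 col=3 char='f'
After 2 (w): row=0 col=8 char='s'
After 3 (h): row=0 col=7 char='_'
After 4 (0): row=0 col=0 char='_'
After 5 (l): row=0 col=1 char='_'
After 6 (0): row=0 col=0 char='_'
After 7 (k): row=0 col=0 char='_'
After 8 (l): row=0 col=1 char='_'
After 9 (b): row=0 col=1 char='_'
After 10 (w): row=0 col=3 char='f'
After 11 (l): row=0 col=4 char='i'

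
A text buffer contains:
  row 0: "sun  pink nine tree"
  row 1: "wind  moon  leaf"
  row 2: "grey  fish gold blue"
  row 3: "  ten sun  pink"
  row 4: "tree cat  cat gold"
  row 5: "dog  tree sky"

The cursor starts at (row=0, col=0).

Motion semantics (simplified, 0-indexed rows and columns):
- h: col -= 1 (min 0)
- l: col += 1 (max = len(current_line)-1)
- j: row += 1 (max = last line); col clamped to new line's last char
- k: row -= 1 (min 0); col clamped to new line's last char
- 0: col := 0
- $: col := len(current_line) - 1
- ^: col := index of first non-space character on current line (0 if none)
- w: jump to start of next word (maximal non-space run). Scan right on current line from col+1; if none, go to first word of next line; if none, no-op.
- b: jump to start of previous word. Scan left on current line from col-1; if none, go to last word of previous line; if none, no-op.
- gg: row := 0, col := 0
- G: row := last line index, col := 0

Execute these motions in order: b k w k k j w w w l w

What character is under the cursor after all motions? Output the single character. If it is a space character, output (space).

After 1 (b): row=0 col=0 char='s'
After 2 (k): row=0 col=0 char='s'
After 3 (w): row=0 col=5 char='p'
After 4 (k): row=0 col=5 char='p'
After 5 (k): row=0 col=5 char='p'
After 6 (j): row=1 col=5 char='_'
After 7 (w): row=1 col=6 char='m'
After 8 (w): row=1 col=12 char='l'
After 9 (w): row=2 col=0 char='g'
After 10 (l): row=2 col=1 char='r'
After 11 (w): row=2 col=6 char='f'

Answer: f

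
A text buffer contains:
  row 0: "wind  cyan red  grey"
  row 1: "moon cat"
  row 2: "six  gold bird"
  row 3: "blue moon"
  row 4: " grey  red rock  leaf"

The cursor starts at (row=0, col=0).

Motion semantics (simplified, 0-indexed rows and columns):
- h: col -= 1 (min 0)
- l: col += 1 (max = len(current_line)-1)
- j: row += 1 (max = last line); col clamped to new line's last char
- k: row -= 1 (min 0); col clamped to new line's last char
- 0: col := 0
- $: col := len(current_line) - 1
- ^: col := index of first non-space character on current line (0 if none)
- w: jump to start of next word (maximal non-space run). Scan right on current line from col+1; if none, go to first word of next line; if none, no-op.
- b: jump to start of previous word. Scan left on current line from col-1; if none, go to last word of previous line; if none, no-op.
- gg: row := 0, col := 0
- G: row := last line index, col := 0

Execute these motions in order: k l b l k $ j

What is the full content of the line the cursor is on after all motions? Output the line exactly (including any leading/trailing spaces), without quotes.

After 1 (k): row=0 col=0 char='w'
After 2 (l): row=0 col=1 char='i'
After 3 (b): row=0 col=0 char='w'
After 4 (l): row=0 col=1 char='i'
After 5 (k): row=0 col=1 char='i'
After 6 ($): row=0 col=19 char='y'
After 7 (j): row=1 col=7 char='t'

Answer: moon cat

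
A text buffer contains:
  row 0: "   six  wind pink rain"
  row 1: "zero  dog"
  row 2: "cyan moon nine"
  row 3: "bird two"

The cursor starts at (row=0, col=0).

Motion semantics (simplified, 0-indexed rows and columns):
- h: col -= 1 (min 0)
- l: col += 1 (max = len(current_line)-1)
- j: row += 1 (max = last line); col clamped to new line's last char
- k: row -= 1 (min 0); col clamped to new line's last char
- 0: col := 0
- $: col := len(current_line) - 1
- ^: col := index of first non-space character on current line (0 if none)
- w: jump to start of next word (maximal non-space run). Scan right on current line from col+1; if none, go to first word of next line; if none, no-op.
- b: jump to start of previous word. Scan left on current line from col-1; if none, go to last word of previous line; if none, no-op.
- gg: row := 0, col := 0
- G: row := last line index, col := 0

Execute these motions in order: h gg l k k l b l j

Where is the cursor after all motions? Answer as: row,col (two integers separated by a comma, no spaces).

Answer: 1,3

Derivation:
After 1 (h): row=0 col=0 char='_'
After 2 (gg): row=0 col=0 char='_'
After 3 (l): row=0 col=1 char='_'
After 4 (k): row=0 col=1 char='_'
After 5 (k): row=0 col=1 char='_'
After 6 (l): row=0 col=2 char='_'
After 7 (b): row=0 col=2 char='_'
After 8 (l): row=0 col=3 char='s'
After 9 (j): row=1 col=3 char='o'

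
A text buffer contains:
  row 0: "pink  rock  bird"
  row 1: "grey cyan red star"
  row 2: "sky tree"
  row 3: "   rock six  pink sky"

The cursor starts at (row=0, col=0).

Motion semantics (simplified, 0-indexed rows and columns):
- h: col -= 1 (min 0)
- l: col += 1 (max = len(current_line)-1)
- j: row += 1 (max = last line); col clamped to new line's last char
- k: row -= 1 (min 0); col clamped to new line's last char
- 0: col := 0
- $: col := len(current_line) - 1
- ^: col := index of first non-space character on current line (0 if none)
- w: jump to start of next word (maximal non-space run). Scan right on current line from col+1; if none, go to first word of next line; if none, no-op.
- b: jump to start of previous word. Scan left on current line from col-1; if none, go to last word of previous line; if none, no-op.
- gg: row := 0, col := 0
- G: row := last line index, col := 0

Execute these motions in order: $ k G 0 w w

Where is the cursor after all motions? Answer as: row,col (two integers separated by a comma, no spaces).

Answer: 3,8

Derivation:
After 1 ($): row=0 col=15 char='d'
After 2 (k): row=0 col=15 char='d'
After 3 (G): row=3 col=0 char='_'
After 4 (0): row=3 col=0 char='_'
After 5 (w): row=3 col=3 char='r'
After 6 (w): row=3 col=8 char='s'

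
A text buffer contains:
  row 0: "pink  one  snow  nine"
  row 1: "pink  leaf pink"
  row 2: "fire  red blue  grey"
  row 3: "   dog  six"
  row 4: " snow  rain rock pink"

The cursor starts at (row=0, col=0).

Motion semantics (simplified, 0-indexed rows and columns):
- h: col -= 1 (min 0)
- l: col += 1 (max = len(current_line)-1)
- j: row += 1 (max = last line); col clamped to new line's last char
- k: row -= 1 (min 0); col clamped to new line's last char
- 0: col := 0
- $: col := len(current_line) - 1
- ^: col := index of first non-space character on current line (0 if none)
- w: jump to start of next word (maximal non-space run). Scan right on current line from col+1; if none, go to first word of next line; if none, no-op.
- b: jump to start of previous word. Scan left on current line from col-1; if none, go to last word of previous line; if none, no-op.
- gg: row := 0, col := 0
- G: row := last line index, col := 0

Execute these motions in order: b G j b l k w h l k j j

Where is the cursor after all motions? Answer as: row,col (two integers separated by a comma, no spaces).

After 1 (b): row=0 col=0 char='p'
After 2 (G): row=4 col=0 char='_'
After 3 (j): row=4 col=0 char='_'
After 4 (b): row=3 col=8 char='s'
After 5 (l): row=3 col=9 char='i'
After 6 (k): row=2 col=9 char='_'
After 7 (w): row=2 col=10 char='b'
After 8 (h): row=2 col=9 char='_'
After 9 (l): row=2 col=10 char='b'
After 10 (k): row=1 col=10 char='_'
After 11 (j): row=2 col=10 char='b'
After 12 (j): row=3 col=10 char='x'

Answer: 3,10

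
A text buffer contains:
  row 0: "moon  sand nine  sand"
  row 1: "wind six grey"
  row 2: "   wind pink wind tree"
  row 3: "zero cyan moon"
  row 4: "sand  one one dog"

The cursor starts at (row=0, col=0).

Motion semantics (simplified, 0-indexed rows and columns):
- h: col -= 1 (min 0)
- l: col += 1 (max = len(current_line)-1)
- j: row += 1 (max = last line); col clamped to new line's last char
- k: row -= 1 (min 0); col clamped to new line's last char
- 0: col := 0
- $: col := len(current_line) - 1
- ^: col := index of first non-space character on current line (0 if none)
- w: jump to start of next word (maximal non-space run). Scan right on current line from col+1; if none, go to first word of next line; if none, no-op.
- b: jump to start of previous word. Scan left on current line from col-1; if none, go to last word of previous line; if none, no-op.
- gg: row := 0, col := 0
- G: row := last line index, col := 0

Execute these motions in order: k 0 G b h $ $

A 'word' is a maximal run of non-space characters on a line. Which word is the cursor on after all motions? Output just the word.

After 1 (k): row=0 col=0 char='m'
After 2 (0): row=0 col=0 char='m'
After 3 (G): row=4 col=0 char='s'
After 4 (b): row=3 col=10 char='m'
After 5 (h): row=3 col=9 char='_'
After 6 ($): row=3 col=13 char='n'
After 7 ($): row=3 col=13 char='n'

Answer: moon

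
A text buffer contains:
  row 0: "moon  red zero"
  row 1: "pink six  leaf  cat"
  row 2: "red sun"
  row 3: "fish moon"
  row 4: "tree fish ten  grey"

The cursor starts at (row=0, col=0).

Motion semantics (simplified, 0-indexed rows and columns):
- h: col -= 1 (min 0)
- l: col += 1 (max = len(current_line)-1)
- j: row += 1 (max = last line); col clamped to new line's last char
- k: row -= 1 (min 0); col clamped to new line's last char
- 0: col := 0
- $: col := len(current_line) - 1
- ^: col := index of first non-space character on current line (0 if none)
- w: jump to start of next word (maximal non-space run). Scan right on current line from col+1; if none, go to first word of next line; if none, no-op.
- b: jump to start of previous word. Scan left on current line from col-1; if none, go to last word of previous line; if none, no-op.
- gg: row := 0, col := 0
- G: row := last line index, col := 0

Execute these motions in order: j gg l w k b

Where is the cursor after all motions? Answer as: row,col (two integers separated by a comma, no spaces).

After 1 (j): row=1 col=0 char='p'
After 2 (gg): row=0 col=0 char='m'
After 3 (l): row=0 col=1 char='o'
After 4 (w): row=0 col=6 char='r'
After 5 (k): row=0 col=6 char='r'
After 6 (b): row=0 col=0 char='m'

Answer: 0,0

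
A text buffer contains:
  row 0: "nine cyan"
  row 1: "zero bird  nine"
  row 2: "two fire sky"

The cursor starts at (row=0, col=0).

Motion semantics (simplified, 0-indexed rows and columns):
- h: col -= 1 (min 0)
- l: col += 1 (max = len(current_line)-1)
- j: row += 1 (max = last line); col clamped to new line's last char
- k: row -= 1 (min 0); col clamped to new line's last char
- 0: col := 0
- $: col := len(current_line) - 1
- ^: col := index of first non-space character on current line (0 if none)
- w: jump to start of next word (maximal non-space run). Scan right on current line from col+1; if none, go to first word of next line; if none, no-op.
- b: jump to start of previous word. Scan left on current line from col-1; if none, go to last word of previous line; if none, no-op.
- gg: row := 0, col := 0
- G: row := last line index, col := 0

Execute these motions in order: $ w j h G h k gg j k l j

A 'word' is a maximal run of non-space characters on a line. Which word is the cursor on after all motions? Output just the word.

After 1 ($): row=0 col=8 char='n'
After 2 (w): row=1 col=0 char='z'
After 3 (j): row=2 col=0 char='t'
After 4 (h): row=2 col=0 char='t'
After 5 (G): row=2 col=0 char='t'
After 6 (h): row=2 col=0 char='t'
After 7 (k): row=1 col=0 char='z'
After 8 (gg): row=0 col=0 char='n'
After 9 (j): row=1 col=0 char='z'
After 10 (k): row=0 col=0 char='n'
After 11 (l): row=0 col=1 char='i'
After 12 (j): row=1 col=1 char='e'

Answer: zero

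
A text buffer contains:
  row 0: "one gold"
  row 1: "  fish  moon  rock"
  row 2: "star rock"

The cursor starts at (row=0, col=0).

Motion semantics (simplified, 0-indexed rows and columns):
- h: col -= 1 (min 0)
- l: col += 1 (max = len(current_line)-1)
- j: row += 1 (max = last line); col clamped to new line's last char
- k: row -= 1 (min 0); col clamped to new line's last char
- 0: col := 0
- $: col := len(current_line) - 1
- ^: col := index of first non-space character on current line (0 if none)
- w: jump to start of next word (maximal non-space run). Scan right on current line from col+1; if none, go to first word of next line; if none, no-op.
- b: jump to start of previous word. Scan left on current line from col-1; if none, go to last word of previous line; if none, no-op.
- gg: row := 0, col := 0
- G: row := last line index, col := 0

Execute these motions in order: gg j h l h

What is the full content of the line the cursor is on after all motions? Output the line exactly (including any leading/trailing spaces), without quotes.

After 1 (gg): row=0 col=0 char='o'
After 2 (j): row=1 col=0 char='_'
After 3 (h): row=1 col=0 char='_'
After 4 (l): row=1 col=1 char='_'
After 5 (h): row=1 col=0 char='_'

Answer:   fish  moon  rock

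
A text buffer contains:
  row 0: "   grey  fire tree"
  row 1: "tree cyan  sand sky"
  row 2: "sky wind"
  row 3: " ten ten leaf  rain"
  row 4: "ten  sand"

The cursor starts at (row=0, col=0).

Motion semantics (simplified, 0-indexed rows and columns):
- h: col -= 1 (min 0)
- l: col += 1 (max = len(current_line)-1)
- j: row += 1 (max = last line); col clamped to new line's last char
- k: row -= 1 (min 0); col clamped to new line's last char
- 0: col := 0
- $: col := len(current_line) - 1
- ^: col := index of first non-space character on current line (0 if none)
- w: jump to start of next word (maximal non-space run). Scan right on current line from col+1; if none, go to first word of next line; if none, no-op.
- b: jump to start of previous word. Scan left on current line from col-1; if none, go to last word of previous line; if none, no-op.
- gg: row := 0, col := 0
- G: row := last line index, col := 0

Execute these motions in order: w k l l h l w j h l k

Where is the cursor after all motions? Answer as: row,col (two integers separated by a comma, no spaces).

Answer: 0,9

Derivation:
After 1 (w): row=0 col=3 char='g'
After 2 (k): row=0 col=3 char='g'
After 3 (l): row=0 col=4 char='r'
After 4 (l): row=0 col=5 char='e'
After 5 (h): row=0 col=4 char='r'
After 6 (l): row=0 col=5 char='e'
After 7 (w): row=0 col=9 char='f'
After 8 (j): row=1 col=9 char='_'
After 9 (h): row=1 col=8 char='n'
After 10 (l): row=1 col=9 char='_'
After 11 (k): row=0 col=9 char='f'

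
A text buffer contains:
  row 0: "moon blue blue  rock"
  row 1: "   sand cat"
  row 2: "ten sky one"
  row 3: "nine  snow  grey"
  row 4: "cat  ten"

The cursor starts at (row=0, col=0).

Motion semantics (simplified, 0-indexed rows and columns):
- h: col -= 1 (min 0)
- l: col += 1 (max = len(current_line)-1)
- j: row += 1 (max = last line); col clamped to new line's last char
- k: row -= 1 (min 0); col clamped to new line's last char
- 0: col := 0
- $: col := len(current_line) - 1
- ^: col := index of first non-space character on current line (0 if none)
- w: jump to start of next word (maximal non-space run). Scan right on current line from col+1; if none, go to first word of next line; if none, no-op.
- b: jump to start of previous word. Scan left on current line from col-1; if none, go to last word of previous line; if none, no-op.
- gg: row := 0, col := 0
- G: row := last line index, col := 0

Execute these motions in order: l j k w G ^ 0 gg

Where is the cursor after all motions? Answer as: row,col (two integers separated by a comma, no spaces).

Answer: 0,0

Derivation:
After 1 (l): row=0 col=1 char='o'
After 2 (j): row=1 col=1 char='_'
After 3 (k): row=0 col=1 char='o'
After 4 (w): row=0 col=5 char='b'
After 5 (G): row=4 col=0 char='c'
After 6 (^): row=4 col=0 char='c'
After 7 (0): row=4 col=0 char='c'
After 8 (gg): row=0 col=0 char='m'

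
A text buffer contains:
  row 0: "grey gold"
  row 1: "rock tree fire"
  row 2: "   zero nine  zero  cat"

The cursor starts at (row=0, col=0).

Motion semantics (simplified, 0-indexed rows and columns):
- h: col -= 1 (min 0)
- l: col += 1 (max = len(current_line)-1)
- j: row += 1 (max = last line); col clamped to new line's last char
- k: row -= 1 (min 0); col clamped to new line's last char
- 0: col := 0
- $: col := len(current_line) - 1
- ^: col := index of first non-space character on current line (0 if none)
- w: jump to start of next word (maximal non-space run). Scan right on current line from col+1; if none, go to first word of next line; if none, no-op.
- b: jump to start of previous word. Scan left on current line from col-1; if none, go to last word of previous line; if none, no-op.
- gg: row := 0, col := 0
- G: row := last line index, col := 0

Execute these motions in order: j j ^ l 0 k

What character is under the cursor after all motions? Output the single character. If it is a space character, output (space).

Answer: r

Derivation:
After 1 (j): row=1 col=0 char='r'
After 2 (j): row=2 col=0 char='_'
After 3 (^): row=2 col=3 char='z'
After 4 (l): row=2 col=4 char='e'
After 5 (0): row=2 col=0 char='_'
After 6 (k): row=1 col=0 char='r'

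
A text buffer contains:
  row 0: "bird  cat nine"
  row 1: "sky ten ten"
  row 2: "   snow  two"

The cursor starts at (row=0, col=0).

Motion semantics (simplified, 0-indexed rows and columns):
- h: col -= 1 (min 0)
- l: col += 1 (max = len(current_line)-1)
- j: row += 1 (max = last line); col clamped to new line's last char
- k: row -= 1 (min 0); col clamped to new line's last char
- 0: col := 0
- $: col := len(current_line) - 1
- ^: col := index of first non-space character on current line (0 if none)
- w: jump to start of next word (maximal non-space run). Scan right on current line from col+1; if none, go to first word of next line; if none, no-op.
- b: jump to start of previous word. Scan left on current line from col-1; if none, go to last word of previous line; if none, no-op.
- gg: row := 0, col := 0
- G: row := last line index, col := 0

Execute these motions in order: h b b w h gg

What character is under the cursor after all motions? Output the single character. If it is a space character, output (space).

After 1 (h): row=0 col=0 char='b'
After 2 (b): row=0 col=0 char='b'
After 3 (b): row=0 col=0 char='b'
After 4 (w): row=0 col=6 char='c'
After 5 (h): row=0 col=5 char='_'
After 6 (gg): row=0 col=0 char='b'

Answer: b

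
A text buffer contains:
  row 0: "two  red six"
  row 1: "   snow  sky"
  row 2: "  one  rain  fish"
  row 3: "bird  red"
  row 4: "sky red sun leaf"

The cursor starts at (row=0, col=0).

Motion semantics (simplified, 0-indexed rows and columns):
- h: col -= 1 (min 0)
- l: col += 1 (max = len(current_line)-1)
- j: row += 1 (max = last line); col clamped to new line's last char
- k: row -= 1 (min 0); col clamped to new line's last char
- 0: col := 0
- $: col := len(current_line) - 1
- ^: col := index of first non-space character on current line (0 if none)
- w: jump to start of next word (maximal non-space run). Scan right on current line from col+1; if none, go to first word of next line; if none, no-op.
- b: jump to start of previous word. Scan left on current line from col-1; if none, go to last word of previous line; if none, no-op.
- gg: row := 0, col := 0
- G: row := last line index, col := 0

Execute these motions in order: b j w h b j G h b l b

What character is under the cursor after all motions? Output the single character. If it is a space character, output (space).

After 1 (b): row=0 col=0 char='t'
After 2 (j): row=1 col=0 char='_'
After 3 (w): row=1 col=3 char='s'
After 4 (h): row=1 col=2 char='_'
After 5 (b): row=0 col=9 char='s'
After 6 (j): row=1 col=9 char='s'
After 7 (G): row=4 col=0 char='s'
After 8 (h): row=4 col=0 char='s'
After 9 (b): row=3 col=6 char='r'
After 10 (l): row=3 col=7 char='e'
After 11 (b): row=3 col=6 char='r'

Answer: r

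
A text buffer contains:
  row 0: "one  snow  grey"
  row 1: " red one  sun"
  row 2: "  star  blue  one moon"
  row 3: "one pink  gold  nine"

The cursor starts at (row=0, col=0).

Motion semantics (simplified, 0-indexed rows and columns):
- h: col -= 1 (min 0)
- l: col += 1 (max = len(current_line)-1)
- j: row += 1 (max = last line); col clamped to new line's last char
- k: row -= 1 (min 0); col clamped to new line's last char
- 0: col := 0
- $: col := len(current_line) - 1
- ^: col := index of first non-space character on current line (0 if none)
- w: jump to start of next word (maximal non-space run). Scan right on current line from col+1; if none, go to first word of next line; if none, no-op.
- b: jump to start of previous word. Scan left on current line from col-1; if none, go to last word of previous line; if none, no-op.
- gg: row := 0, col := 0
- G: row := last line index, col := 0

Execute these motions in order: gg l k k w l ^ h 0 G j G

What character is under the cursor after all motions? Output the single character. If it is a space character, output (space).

After 1 (gg): row=0 col=0 char='o'
After 2 (l): row=0 col=1 char='n'
After 3 (k): row=0 col=1 char='n'
After 4 (k): row=0 col=1 char='n'
After 5 (w): row=0 col=5 char='s'
After 6 (l): row=0 col=6 char='n'
After 7 (^): row=0 col=0 char='o'
After 8 (h): row=0 col=0 char='o'
After 9 (0): row=0 col=0 char='o'
After 10 (G): row=3 col=0 char='o'
After 11 (j): row=3 col=0 char='o'
After 12 (G): row=3 col=0 char='o'

Answer: o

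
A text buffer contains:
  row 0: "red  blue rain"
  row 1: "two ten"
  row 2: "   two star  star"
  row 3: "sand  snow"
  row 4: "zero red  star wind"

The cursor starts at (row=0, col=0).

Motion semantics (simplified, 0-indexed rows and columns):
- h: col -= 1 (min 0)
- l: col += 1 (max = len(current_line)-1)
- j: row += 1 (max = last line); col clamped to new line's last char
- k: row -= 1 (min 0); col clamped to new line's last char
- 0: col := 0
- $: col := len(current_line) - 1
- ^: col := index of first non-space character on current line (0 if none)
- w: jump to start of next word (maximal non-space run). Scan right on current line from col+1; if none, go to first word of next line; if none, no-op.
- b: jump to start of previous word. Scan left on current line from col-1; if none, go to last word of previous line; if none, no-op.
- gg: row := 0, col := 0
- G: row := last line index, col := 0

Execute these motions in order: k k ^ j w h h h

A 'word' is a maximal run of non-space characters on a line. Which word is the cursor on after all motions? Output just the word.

Answer: two

Derivation:
After 1 (k): row=0 col=0 char='r'
After 2 (k): row=0 col=0 char='r'
After 3 (^): row=0 col=0 char='r'
After 4 (j): row=1 col=0 char='t'
After 5 (w): row=1 col=4 char='t'
After 6 (h): row=1 col=3 char='_'
After 7 (h): row=1 col=2 char='o'
After 8 (h): row=1 col=1 char='w'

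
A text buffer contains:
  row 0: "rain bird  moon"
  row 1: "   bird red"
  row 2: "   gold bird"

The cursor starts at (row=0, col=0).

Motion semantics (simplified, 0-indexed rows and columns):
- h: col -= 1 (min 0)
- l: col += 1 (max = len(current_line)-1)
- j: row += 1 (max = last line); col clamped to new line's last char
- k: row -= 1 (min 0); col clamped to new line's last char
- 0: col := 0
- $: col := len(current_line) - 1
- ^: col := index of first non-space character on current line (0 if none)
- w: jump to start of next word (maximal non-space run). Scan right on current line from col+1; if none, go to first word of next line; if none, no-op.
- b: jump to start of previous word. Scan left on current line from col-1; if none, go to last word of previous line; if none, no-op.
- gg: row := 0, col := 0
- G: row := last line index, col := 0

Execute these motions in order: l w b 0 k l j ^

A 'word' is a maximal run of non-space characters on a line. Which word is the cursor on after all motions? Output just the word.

Answer: bird

Derivation:
After 1 (l): row=0 col=1 char='a'
After 2 (w): row=0 col=5 char='b'
After 3 (b): row=0 col=0 char='r'
After 4 (0): row=0 col=0 char='r'
After 5 (k): row=0 col=0 char='r'
After 6 (l): row=0 col=1 char='a'
After 7 (j): row=1 col=1 char='_'
After 8 (^): row=1 col=3 char='b'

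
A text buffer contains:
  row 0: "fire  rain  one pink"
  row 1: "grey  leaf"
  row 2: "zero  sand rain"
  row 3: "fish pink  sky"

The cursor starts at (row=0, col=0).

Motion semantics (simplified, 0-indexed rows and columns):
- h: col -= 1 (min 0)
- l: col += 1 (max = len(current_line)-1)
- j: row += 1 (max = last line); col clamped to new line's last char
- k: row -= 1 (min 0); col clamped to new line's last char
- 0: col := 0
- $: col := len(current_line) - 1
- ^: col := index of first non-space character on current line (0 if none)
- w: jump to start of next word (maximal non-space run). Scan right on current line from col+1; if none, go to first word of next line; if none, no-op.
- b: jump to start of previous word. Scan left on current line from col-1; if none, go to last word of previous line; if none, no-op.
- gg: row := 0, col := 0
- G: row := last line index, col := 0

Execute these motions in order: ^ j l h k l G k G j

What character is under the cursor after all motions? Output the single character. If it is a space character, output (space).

After 1 (^): row=0 col=0 char='f'
After 2 (j): row=1 col=0 char='g'
After 3 (l): row=1 col=1 char='r'
After 4 (h): row=1 col=0 char='g'
After 5 (k): row=0 col=0 char='f'
After 6 (l): row=0 col=1 char='i'
After 7 (G): row=3 col=0 char='f'
After 8 (k): row=2 col=0 char='z'
After 9 (G): row=3 col=0 char='f'
After 10 (j): row=3 col=0 char='f'

Answer: f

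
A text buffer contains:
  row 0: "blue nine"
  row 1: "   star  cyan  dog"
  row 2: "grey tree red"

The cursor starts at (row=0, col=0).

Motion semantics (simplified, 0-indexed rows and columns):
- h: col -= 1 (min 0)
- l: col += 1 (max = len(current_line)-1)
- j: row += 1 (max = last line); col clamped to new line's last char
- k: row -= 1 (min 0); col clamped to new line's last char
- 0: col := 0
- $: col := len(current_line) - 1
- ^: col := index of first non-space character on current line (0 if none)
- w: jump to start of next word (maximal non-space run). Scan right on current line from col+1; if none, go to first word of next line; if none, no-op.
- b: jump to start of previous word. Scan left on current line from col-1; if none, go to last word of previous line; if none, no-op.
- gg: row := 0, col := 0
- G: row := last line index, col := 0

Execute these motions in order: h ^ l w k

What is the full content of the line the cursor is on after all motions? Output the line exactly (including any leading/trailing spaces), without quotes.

After 1 (h): row=0 col=0 char='b'
After 2 (^): row=0 col=0 char='b'
After 3 (l): row=0 col=1 char='l'
After 4 (w): row=0 col=5 char='n'
After 5 (k): row=0 col=5 char='n'

Answer: blue nine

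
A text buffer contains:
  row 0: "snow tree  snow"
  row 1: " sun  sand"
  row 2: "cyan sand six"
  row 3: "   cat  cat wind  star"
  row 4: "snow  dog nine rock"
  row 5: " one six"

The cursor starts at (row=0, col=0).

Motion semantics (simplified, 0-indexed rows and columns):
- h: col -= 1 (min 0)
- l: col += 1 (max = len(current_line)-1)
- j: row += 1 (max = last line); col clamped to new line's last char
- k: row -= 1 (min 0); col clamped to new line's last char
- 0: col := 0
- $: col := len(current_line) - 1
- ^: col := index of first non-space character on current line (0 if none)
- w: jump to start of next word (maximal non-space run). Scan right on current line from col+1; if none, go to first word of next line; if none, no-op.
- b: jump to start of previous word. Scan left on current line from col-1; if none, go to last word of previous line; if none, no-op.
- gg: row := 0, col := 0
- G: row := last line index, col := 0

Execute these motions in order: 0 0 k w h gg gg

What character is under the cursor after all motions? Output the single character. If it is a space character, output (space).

Answer: s

Derivation:
After 1 (0): row=0 col=0 char='s'
After 2 (0): row=0 col=0 char='s'
After 3 (k): row=0 col=0 char='s'
After 4 (w): row=0 col=5 char='t'
After 5 (h): row=0 col=4 char='_'
After 6 (gg): row=0 col=0 char='s'
After 7 (gg): row=0 col=0 char='s'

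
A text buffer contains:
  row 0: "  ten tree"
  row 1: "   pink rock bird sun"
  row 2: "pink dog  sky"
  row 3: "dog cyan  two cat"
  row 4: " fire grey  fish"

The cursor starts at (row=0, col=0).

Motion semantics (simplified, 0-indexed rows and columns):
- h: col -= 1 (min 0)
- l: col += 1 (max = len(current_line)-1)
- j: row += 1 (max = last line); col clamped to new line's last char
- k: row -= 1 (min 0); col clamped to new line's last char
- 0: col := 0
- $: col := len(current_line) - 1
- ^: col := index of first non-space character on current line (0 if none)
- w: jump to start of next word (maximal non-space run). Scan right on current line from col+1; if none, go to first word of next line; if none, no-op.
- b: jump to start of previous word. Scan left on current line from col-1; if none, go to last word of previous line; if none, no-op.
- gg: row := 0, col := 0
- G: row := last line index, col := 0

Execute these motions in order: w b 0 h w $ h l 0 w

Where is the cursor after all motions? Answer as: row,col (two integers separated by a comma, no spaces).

After 1 (w): row=0 col=2 char='t'
After 2 (b): row=0 col=2 char='t'
After 3 (0): row=0 col=0 char='_'
After 4 (h): row=0 col=0 char='_'
After 5 (w): row=0 col=2 char='t'
After 6 ($): row=0 col=9 char='e'
After 7 (h): row=0 col=8 char='e'
After 8 (l): row=0 col=9 char='e'
After 9 (0): row=0 col=0 char='_'
After 10 (w): row=0 col=2 char='t'

Answer: 0,2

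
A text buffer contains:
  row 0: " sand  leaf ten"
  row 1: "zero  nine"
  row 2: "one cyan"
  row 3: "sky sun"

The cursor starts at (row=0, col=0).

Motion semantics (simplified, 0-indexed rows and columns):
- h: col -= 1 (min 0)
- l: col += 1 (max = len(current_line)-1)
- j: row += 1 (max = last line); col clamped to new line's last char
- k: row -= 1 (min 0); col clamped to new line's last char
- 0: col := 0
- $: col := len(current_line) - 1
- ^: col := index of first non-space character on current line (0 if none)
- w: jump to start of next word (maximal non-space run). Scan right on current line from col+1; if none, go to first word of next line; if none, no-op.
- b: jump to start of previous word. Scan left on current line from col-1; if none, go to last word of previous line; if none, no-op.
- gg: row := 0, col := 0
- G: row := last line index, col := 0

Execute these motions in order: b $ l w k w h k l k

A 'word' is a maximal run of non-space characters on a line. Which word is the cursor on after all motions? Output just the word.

After 1 (b): row=0 col=0 char='_'
After 2 ($): row=0 col=14 char='n'
After 3 (l): row=0 col=14 char='n'
After 4 (w): row=1 col=0 char='z'
After 5 (k): row=0 col=0 char='_'
After 6 (w): row=0 col=1 char='s'
After 7 (h): row=0 col=0 char='_'
After 8 (k): row=0 col=0 char='_'
After 9 (l): row=0 col=1 char='s'
After 10 (k): row=0 col=1 char='s'

Answer: sand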